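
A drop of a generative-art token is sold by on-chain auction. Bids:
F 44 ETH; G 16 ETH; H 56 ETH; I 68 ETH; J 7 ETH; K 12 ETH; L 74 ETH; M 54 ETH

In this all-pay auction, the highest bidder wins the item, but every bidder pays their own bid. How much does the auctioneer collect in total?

Total revenue: 331 ETH

All-pay auction: the highest bidder wins the item, but every bidder pays their own bid.
Sorting bids: 74 (L) > 68 (I) > 56 (H) > 54 (M) > 44 (F) > 16 (G) > …
L wins with the top bid; all bids are sunk regardless.
Every bidder forfeits their bid regardless of winning.
Revenue = 44 + 16 + 56 + 68 + 7 + 12 + 74 + 54 = 331 ETH.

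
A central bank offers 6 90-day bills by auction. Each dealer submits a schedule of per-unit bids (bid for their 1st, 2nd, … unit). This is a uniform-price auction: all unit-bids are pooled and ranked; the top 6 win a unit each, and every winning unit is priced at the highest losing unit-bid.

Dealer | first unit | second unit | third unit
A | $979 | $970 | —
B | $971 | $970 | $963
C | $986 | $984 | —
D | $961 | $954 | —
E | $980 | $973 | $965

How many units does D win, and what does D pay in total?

D: 0 units, pays $0

Merging the schedules and taking the best 6: 986 (C-1), 984 (C-2), 980 (E-1), 979 (A-1), 973 (E-2), 971 (B-1)
Highest rejected unit-bid = $970.
D wins 0 unit(s) at $970 each.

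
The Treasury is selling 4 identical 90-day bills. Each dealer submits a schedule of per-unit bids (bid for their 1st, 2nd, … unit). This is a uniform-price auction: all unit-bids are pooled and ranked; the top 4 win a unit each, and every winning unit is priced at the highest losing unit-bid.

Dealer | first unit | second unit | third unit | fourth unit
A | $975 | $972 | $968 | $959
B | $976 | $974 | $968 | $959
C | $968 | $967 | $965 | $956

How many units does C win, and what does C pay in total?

All unit-bids, highest first — top 4: 976 (B-1), 975 (A-1), 974 (B-2), 972 (A-2)
First bid not allocated: $968.
C wins 0 unit(s) at $968 each.

C: 0 units, pays $0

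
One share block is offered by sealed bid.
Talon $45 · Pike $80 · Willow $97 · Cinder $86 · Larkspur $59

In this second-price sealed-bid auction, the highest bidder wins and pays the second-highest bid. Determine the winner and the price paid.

Second-price sealed-bid auction: the highest bidder wins and pays the second-highest bid.
Bids ranked: 97 (Willow) > 86 (Cinder) > 80 (Pike) > 59 (Larkspur) > 45 (Talon)
Willow is highest; pays the second-highest bid, $86.

Willow pays $86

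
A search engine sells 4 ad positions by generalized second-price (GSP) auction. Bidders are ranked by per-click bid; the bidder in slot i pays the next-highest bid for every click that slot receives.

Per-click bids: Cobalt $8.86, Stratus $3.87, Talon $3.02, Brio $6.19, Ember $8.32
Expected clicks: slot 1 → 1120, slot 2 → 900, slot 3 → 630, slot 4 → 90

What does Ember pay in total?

Ember pays $5571.00

Ranked by bid: $8.86 (Cobalt) > $8.32 (Ember) > $6.19 (Brio) > $3.87 (Stratus) > $3.02 (Talon)
Ember holds slot 2 → pays next bid $6.19 × 900 clicks = $5571.00.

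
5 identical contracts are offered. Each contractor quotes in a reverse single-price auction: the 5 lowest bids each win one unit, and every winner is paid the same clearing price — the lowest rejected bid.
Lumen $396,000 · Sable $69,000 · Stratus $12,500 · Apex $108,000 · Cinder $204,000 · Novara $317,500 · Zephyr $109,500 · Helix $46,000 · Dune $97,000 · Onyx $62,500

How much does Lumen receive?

Lumen is paid $0

Ordering the bids: 12,500 (Stratus), 46,000 (Helix), 62,500 (Onyx), 69,000 (Sable), 97,000 (Dune), 108,000 (Apex), 109,500 (Zephyr), …
The 5 lowest are Stratus, Helix, Onyx, Sable, Dune.
Clearing price = lowest rejected bid = $108,000.
Lumen does not win → is paid $0.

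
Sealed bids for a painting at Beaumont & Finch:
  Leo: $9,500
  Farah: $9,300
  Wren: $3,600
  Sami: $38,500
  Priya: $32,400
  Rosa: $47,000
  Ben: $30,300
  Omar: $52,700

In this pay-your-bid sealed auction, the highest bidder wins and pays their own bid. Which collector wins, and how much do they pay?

Rule: the highest bidder wins and pays their own bid.
Bids ranked: 52,700 (Omar) > 47,000 (Rosa) > 38,500 (Sami) > 32,400 (Priya) > 30,300 (Ben) > 9,500 (Leo) > …
First-price: Omar pays what they bid, $52,700.

Omar pays $52,700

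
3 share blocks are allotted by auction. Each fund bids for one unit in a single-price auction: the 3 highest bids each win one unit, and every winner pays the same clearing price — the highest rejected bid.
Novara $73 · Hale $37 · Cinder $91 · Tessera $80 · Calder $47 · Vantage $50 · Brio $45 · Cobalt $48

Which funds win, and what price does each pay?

Ordering the bids: 91 (Cinder), 80 (Tessera), 73 (Novara), 50 (Vantage), 48 (Cobalt), …
The 3 highest are Cinder, Tessera, Novara.
First losing bid is Vantage's $50, which sets the uniform price.

Cinder, Tessera, Novara; each pays $50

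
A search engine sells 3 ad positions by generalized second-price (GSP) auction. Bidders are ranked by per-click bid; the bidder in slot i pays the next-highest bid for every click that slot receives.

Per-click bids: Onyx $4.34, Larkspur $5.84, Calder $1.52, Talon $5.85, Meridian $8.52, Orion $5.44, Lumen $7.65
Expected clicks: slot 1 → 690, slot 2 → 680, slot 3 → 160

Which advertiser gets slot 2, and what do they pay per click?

Sorting advertisers: $8.52 (Meridian) > $7.65 (Lumen) > $5.85 (Talon) > $5.84 (Larkspur) > …
Slot 2 goes to the second-ranked bidder, Lumen, who pays the next bid down: $5.85/click.

Lumen; $5.85 per click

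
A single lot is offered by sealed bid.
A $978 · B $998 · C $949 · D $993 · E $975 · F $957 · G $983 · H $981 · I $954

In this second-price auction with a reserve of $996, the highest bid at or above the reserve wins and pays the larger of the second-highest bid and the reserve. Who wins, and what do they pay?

B pays $996

Second-price auction with a reserve of $996: the highest bid at or above the reserve wins and pays the larger of the second-highest bid and the reserve.
Sorting bids: 998 (B) > 993 (D) > 983 (G) > 981 (H) > 978 (A) > 975 (E) > …
B has the top bid at or above the reserve ($998).
max(second-highest $993, reserve $996) = $996.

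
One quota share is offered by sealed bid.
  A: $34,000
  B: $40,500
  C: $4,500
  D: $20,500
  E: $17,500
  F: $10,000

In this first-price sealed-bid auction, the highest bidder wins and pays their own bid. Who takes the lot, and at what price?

Bids in order: 40,500 (B) > 34,000 (A) > 20,500 (D) > 17,500 (E) > 10,000 (F) > 4,500 (C)
First-price: B pays what they bid, $40,500.

B pays $40,500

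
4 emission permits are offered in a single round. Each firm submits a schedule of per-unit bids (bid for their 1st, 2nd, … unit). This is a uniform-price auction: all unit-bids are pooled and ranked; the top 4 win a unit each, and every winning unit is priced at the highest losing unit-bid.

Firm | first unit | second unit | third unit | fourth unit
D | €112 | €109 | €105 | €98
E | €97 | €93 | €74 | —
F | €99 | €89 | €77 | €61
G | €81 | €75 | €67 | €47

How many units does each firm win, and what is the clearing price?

D 3, F 1; clearing price €98

All unit-bids, highest first — top 4: 112 (D-1), 109 (D-2), 105 (D-3), 99 (F-1)
First bid not allocated: €98.
Allocation: D 3, F 1.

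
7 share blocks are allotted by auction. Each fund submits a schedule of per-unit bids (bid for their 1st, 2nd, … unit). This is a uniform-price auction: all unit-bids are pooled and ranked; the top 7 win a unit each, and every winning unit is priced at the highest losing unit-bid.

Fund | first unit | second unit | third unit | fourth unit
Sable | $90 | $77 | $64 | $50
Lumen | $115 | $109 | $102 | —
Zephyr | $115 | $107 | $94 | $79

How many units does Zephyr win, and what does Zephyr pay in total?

Pooled unit-bids ranked (top 7): 115 (Lumen-1), 115 (Zephyr-1), 109 (Lumen-2), 107 (Zephyr-2), 102 (Lumen-3), 94 (Zephyr-3), 90 (Sable-1)
Highest rejected unit-bid = $79.
Zephyr wins 3 unit(s) at $79 each.

Zephyr: 3 units, pays $237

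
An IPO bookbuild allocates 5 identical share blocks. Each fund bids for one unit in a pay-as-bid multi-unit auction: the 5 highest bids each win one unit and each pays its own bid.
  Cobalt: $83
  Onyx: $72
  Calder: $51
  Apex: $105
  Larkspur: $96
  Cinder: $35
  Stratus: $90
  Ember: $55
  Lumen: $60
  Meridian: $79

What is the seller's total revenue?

Sorting: 105 (Apex), 96 (Larkspur), 90 (Stratus), 83 (Cobalt), 79 (Meridian), 72 (Onyx), 60 (Lumen), …
The 5 highest are Apex, Larkspur, Stratus, Cobalt, Meridian.
Total revenue = 105 + 96 + 90 + 83 + 79 = $453.

Total revenue: $453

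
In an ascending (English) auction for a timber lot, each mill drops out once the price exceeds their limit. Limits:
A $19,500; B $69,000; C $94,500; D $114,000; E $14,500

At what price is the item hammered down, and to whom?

Rule: the price rises until one bidder remains; the winner pays the price at which the last rival dropped out.
Sorting limits: 114,000 (D) > 94,500 (C) > 69,000 (B) > 19,500 (A) > 14,500 (E)
Once the price passes $94,500, only D is left; the hammer falls at C's limit of $94,500.

D wins at $94,500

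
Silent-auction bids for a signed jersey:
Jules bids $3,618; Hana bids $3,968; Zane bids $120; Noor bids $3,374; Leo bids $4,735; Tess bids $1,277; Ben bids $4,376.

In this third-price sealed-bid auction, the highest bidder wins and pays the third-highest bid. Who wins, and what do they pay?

Third-price sealed-bid auction: the highest bidder wins and pays the third-highest bid.
Bids in order: 4,735 (Leo) > 4,376 (Ben) > 3,968 (Hana) > 3,618 (Jules) > 3,374 (Noor) > 1,277 (Tess) > …
Leo wins; payment is bid #3 in the ranking = $3,968.

Leo pays $3,968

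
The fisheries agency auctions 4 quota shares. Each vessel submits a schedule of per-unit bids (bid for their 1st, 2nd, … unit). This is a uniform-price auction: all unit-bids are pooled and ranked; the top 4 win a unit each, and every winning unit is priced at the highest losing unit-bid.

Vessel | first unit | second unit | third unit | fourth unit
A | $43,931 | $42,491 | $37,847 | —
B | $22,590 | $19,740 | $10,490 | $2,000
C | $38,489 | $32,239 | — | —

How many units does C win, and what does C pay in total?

C: 1 unit, pays $32,239

Merging the schedules and taking the best 4: 43,931 (A-1), 42,491 (A-2), 38,489 (C-1), 37,847 (A-3)
The (k+1)-th unit-bid is $32,239.
C wins 1 unit(s) at $32,239 each.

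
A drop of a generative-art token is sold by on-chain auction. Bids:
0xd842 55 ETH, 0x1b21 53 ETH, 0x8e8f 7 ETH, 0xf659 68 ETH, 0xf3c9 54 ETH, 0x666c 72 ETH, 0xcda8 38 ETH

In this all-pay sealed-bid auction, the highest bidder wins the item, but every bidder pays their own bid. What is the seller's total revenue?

Total revenue: 347 ETH

Bids in order: 72 (0x666c) > 68 (0xf659) > 55 (0xd842) > 54 (0xf3c9) > 53 (0x1b21) > 38 (0xcda8) > …
Every bidder forfeits their bid regardless of winning.
Revenue = 55 + 53 + 7 + 68 + 54 + 72 + 38 = 347 ETH.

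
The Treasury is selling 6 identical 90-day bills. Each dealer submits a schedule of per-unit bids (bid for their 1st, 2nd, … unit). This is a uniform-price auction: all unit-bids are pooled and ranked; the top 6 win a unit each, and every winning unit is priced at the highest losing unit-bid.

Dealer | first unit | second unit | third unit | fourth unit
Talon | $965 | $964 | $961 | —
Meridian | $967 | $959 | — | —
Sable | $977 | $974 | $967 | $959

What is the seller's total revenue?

Total revenue: $5,766

Merging the schedules and taking the best 6: 977 (Sable-1), 974 (Sable-2), 967 (Meridian-1), 967 (Sable-3), 965 (Talon-1), 964 (Talon-2)
Highest rejected unit-bid = $961.
Allocation: Meridian 1, Sable 3, Talon 2. Every unit priced at $961.
Revenue = 6 × 961 = $5,766.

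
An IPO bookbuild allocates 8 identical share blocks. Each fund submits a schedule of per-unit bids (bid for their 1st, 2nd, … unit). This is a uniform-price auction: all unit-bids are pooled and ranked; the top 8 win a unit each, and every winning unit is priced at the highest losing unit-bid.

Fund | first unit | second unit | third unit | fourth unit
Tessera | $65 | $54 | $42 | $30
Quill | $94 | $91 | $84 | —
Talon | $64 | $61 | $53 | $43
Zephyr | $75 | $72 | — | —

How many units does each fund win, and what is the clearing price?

Quill 3, Talon 2, Tessera 1, Zephyr 2; clearing price $54

Merging the schedules and taking the best 8: 94 (Quill-1), 91 (Quill-2), 84 (Quill-3), 75 (Zephyr-1), 72 (Zephyr-2), 65 (Tessera-1), 64 (Talon-1), 61 (Talon-2)
The (k+1)-th unit-bid is $54.
Allocation: Quill 3, Talon 2, Tessera 1, Zephyr 2.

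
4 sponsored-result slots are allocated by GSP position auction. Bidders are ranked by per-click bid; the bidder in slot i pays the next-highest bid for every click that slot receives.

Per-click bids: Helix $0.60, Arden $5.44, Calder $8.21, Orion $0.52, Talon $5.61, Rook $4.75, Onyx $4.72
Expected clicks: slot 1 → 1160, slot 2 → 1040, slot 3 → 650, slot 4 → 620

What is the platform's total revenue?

Per-click bids in order: $8.21 (Calder) > $5.61 (Talon) > $5.44 (Arden) > $4.75 (Rook) > $4.72 (Onyx) > …
Slot 1: Calder pays $5.61 × 1160 = $6507.60
Slot 2: Talon pays $5.44 × 1040 = $5657.60
Slot 3: Arden pays $4.75 × 650 = $3087.50
Slot 4: Rook pays $4.72 × 620 = $2926.40
Total = $18179.10

Total revenue: $18179.10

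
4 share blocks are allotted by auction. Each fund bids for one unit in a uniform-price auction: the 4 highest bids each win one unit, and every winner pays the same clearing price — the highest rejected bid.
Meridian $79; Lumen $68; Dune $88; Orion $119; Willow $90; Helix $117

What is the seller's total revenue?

Sorting: 119 (Orion), 117 (Helix), 90 (Willow), 88 (Dune), 79 (Meridian), 68 (Lumen)
Winners (4 units): Orion, Helix, Willow, Dune.
First losing bid is Meridian's $79, which sets the uniform price.
Total revenue = 4 × $79 = $316.

Total revenue: $316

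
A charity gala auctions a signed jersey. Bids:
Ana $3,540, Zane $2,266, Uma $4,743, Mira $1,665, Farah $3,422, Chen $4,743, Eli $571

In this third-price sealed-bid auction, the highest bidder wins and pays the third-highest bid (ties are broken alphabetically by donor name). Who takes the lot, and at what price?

Rule: the highest bidder wins and pays the third-highest bid.
Bids in order: 4,743 (Chen) > 4,743 (Uma) > 3,540 (Ana) > 3,422 (Farah) > 2,266 (Zane) > 1,665 (Mira) > …
Tie at $4,743 → Chen wins by tie-break.
Chen wins; payment is bid #3 in the ranking = $3,540.

Chen pays $3,540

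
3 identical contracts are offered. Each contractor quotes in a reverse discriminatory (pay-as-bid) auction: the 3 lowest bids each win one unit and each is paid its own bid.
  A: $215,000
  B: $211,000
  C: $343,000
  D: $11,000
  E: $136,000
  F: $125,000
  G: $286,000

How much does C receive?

Sorting: 11,000 (D), 125,000 (F), 136,000 (E), 211,000 (B), 215,000 (A), …
The 3 lowest are D, F, E.
C does not win → $0.

C is paid $0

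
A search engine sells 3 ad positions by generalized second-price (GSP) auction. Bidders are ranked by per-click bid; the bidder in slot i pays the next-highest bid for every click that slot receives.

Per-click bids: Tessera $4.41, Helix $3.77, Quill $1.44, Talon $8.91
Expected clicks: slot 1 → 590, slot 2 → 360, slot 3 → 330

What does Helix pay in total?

Ranked by bid: $8.91 (Talon) > $4.41 (Tessera) > $3.77 (Helix) > $1.44 (Quill)
Helix holds slot 3 → pays next bid $1.44 × 330 clicks = $475.20.

Helix pays $475.20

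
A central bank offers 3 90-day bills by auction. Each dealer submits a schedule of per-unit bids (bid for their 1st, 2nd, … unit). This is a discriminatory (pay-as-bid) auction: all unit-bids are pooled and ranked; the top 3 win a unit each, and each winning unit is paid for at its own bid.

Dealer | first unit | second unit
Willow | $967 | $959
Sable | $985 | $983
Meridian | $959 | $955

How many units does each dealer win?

Merging the schedules and taking the best 3: 985 (Sable-1), 983 (Sable-2), 967 (Willow-1)
Next rejected bid: $959 (not a price — pay-as-bid).
Allocation: Sable 2, Willow 1.

Sable 2, Willow 1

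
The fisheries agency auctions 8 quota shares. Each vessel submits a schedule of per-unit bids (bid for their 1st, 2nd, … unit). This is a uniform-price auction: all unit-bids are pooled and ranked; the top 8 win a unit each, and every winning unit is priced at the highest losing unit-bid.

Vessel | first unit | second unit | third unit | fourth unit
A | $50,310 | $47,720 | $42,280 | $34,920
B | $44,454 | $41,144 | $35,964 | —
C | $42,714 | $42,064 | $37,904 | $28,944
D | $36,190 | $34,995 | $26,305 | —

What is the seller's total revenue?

Pooled unit-bids ranked (top 8): 50,310 (A-1), 47,720 (A-2), 44,454 (B-1), 42,714 (C-1), 42,280 (A-3), 42,064 (C-2), 41,144 (B-2), 37,904 (C-3)
First bid not allocated: $36,190.
Allocation: A 3, B 2, C 3. Every unit priced at $36,190.
Revenue = 8 × 36,190 = $289,520.

Total revenue: $289,520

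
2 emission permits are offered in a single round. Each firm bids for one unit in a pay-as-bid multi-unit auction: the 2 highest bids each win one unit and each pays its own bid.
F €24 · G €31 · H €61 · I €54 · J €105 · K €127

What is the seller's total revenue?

Sorting: 127 (K), 105 (J), 61 (H), 54 (I), …
The 2 highest are K, J.
Total revenue = 127 + 105 = €232.

Total revenue: €232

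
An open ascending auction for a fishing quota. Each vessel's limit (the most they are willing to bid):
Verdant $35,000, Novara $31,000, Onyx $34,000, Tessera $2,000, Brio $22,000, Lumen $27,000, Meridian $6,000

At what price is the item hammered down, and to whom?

Limits ranked: 35,000 (Verdant) > 34,000 (Onyx) > 31,000 (Novara) > 27,000 (Lumen) > 22,000 (Brio) > 6,000 (Meridian) > …
Onyx is the last rival to drop out, at $34,000; Verdant remains and wins at that price.

Verdant wins at $34,000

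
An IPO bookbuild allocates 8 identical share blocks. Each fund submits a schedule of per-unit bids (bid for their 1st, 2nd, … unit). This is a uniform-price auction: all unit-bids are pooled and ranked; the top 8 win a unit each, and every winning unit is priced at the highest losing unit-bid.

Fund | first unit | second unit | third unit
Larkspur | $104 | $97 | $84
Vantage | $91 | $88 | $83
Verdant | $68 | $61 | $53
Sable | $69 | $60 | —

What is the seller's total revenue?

Total revenue: $488

Pooled unit-bids ranked (top 8): 104 (Larkspur-1), 97 (Larkspur-2), 91 (Vantage-1), 88 (Vantage-2), 84 (Larkspur-3), 83 (Vantage-3), 69 (Sable-1), 68 (Verdant-1)
The (k+1)-th unit-bid is $61.
Allocation: Larkspur 3, Sable 1, Vantage 3, Verdant 1. Every unit priced at $61.
Revenue = 8 × 61 = $488.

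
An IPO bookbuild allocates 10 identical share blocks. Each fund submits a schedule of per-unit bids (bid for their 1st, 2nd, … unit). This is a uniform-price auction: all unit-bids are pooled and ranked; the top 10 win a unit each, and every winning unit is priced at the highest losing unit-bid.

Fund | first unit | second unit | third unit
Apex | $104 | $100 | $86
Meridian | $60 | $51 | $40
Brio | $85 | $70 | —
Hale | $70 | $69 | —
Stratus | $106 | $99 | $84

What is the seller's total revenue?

Total revenue: $600

Merging the schedules and taking the best 10: 106 (Stratus-1), 104 (Apex-1), 100 (Apex-2), 99 (Stratus-2), 86 (Apex-3), 85 (Brio-1), 84 (Stratus-3), 70 (Brio-2), 70 (Hale-1), 69 (Hale-2)
The (k+1)-th unit-bid is $60.
Allocation: Apex 3, Brio 2, Hale 2, Stratus 3. Every unit priced at $60.
Revenue = 10 × 60 = $600.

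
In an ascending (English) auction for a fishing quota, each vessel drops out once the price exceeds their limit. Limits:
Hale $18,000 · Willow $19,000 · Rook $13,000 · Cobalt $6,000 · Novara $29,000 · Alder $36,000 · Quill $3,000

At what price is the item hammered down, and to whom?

Alder wins at $29,000

Sorting limits: 36,000 (Alder) > 29,000 (Novara) > 19,000 (Willow) > 18,000 (Hale) > 13,000 (Rook) > 6,000 (Cobalt) > …
Novara is the last rival to drop out, at $29,000; Alder remains and wins at that price.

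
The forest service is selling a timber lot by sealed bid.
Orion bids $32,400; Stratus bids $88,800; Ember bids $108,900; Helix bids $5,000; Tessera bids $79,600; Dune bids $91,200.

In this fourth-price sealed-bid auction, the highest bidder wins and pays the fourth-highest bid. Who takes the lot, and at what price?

Fourth-price sealed-bid auction: the highest bidder wins and pays the fourth-highest bid.
Bids ranked: 108,900 (Ember) > 91,200 (Dune) > 88,800 (Stratus) > 79,600 (Tessera) > 32,400 (Orion) > 5,000 (Helix)
Ember is highest; pays the fourth-highest bid, $79,600.

Ember pays $79,600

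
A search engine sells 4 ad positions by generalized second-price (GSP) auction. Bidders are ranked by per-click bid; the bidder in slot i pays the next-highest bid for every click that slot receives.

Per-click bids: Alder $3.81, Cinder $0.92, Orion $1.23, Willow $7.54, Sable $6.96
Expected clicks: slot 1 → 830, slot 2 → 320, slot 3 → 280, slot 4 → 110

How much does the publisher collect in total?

Total revenue: $7441.60

Ranked by bid: $7.54 (Willow) > $6.96 (Sable) > $3.81 (Alder) > $1.23 (Orion) > $0.92 (Cinder)
Slot 1: Willow pays $6.96 × 830 = $5776.80
Slot 2: Sable pays $3.81 × 320 = $1219.20
Slot 3: Alder pays $1.23 × 280 = $344.40
Slot 4: Orion pays $0.92 × 110 = $101.20
Total = $7441.60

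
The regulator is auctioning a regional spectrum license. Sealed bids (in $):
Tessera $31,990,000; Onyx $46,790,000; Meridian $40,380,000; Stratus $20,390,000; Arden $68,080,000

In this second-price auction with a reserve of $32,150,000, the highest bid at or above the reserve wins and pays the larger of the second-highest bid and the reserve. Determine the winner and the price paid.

Bids ranked: 68,080,000 (Arden) > 46,790,000 (Onyx) > 40,380,000 (Meridian) > 31,990,000 (Tessera) > 20,390,000 (Stratus)
Arden has the top bid at or above the reserve ($68,080,000).
max(second-highest $46,790,000, reserve $32,150,000) = $46,790,000; the reserve does not bind.

Arden pays $46,790,000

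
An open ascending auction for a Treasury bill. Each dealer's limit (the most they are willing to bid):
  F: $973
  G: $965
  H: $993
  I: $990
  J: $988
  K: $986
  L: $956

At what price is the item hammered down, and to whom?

Limits ranked: 993 (H) > 990 (I) > 988 (J) > 986 (K) > 973 (F) > 965 (G) > …
I is the last rival to drop out, at $990; H remains and wins at that price.

H wins at $990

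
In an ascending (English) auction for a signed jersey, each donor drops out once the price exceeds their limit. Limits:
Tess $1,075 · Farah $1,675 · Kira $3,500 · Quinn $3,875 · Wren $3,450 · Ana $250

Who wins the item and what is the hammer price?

Quinn wins at $3,500

Rule: the price rises until one bidder remains; the winner pays the price at which the last rival dropped out.
Sorting limits: 3,875 (Quinn) > 3,500 (Kira) > 3,450 (Wren) > 1,675 (Farah) > 1,075 (Tess) > 250 (Ana)
Kira is the last rival to drop out, at $3,500; Quinn remains and wins at that price.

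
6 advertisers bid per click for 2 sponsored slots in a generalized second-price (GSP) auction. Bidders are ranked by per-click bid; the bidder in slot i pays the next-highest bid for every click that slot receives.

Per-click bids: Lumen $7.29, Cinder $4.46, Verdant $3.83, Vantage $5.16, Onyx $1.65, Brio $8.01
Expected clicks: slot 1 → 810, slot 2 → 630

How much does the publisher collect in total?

Total revenue: $9155.70

Sorting advertisers: $8.01 (Brio) > $7.29 (Lumen) > $5.16 (Vantage) > …
Slot 1: Brio pays $7.29 × 810 = $5904.90
Slot 2: Lumen pays $5.16 × 630 = $3250.80
Total = $9155.70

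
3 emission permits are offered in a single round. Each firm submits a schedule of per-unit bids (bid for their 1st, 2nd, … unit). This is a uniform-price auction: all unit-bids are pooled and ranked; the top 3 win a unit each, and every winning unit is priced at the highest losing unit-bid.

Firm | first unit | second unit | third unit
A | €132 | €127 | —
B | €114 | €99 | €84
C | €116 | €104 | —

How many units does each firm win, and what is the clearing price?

A 2, C 1; clearing price €114

All unit-bids, highest first — top 3: 132 (A-1), 127 (A-2), 116 (C-1)
First bid not allocated: €114.
Allocation: A 2, C 1.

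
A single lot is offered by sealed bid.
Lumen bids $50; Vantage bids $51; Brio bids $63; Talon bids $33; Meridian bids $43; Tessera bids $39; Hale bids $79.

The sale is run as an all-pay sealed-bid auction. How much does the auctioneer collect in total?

Total revenue: $358

All-pay sealed-bid auction: the highest bidder wins the item, but every bidder pays their own bid.
Bids in order: 79 (Hale) > 63 (Brio) > 51 (Vantage) > 50 (Lumen) > 43 (Meridian) > 39 (Tessera) > …
Hale wins with the top bid; all bids are sunk regardless.
Every bidder forfeits their bid regardless of winning.
Revenue = 50 + 51 + 63 + 33 + 43 + 39 + 79 = $358.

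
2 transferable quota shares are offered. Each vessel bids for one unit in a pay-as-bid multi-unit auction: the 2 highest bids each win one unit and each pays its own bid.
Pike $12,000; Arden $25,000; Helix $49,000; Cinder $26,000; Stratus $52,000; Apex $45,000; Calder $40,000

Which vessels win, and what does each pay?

Stratus $52,000, Helix $49,000

Bids ranked high→low: 52,000 (Stratus), 49,000 (Helix), 45,000 (Apex), 40,000 (Calder), …
Winners (2 units): Stratus, Helix.
Each winner pays its own bid: Stratus $52,000, Helix $49,000.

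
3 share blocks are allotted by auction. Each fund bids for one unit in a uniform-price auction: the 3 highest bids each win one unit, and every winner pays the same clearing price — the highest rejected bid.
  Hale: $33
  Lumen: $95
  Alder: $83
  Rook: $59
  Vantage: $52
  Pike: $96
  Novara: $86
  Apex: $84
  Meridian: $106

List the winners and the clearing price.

Meridian, Pike, Lumen; each pays $86

Ordering the bids: 106 (Meridian), 96 (Pike), 95 (Lumen), 86 (Novara), 84 (Apex), …
The 3 highest are Meridian, Pike, Lumen.
Highest unsuccessful bid: $86 → clearing price.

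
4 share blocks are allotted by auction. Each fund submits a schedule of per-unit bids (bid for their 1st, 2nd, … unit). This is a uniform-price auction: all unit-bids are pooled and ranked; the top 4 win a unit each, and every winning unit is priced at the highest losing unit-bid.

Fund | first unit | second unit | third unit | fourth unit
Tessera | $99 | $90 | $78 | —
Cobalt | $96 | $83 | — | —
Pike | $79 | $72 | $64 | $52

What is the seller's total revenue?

Pooled unit-bids ranked (top 4): 99 (Tessera-1), 96 (Cobalt-1), 90 (Tessera-2), 83 (Cobalt-2)
Highest rejected unit-bid = $79.
Allocation: Cobalt 2, Tessera 2. Every unit priced at $79.
Revenue = 4 × 79 = $316.

Total revenue: $316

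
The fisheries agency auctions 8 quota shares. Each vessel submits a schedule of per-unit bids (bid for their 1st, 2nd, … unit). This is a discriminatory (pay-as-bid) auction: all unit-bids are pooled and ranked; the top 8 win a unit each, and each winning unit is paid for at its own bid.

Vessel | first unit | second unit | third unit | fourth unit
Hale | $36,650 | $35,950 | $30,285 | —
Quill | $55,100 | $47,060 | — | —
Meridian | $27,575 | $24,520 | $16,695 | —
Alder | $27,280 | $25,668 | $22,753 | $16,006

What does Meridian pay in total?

All unit-bids, highest first — top 8: 55,100 (Quill-1), 47,060 (Quill-2), 36,650 (Hale-1), 35,950 (Hale-2), 30,285 (Hale-3), 27,575 (Meridian-1), 27,280 (Alder-1), 25,668 (Alder-2)
Next rejected bid: $24,520 (not a price — pay-as-bid).
Meridian's winning unit-bids: 27,575 = $27,575.

Meridian pays $27,575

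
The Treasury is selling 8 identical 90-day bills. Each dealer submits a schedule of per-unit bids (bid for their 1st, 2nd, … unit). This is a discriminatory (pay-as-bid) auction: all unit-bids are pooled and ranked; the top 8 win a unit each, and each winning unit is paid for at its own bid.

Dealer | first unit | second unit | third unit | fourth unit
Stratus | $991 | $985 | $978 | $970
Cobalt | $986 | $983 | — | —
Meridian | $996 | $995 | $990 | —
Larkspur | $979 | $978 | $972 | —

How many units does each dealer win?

Cobalt 2, Larkspur 1, Meridian 3, Stratus 2

All unit-bids, highest first — top 8: 996 (Meridian-1), 995 (Meridian-2), 991 (Stratus-1), 990 (Meridian-3), 986 (Cobalt-1), 985 (Stratus-2), 983 (Cobalt-2), 979 (Larkspur-1)
Next rejected bid: $978 (not a price — pay-as-bid).
Allocation: Cobalt 2, Larkspur 1, Meridian 3, Stratus 2.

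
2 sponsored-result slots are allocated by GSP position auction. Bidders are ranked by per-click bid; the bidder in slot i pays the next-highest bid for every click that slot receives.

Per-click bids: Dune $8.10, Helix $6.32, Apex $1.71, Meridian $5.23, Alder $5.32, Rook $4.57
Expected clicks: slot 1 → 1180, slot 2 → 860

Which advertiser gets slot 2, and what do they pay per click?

Sorting advertisers: $8.10 (Dune) > $6.32 (Helix) > $5.32 (Alder) > …
Slot 2 goes to the second-ranked bidder, Helix, who pays the next bid down: $5.32/click.

Helix; $5.32 per click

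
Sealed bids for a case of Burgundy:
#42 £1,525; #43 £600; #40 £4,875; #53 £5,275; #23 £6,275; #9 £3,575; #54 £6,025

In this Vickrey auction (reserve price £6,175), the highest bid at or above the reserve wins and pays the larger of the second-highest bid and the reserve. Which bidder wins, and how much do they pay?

#23 pays £6,175

Bids in order: 6,275 (#23) > 6,025 (#54) > 5,275 (#53) > 4,875 (#40) > 3,575 (#9) > 1,525 (#42) > …
Highest eligible bid: #23 at £6,275.
max(second-highest £6,025, reserve £6,175) = £6,175.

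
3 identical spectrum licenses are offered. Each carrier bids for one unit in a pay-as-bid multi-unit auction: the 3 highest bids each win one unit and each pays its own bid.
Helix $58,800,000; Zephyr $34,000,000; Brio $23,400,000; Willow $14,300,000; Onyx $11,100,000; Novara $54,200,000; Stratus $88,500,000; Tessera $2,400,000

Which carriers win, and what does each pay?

Stratus $88,500,000, Helix $58,800,000, Novara $54,200,000

Ordering the bids: 88,500,000 (Stratus), 58,800,000 (Helix), 54,200,000 (Novara), 34,000,000 (Zephyr), 23,400,000 (Brio), …
The 3 highest are Stratus, Helix, Novara.
Each winner pays its own bid: Stratus $88,500,000, Helix $58,800,000, Novara $54,200,000.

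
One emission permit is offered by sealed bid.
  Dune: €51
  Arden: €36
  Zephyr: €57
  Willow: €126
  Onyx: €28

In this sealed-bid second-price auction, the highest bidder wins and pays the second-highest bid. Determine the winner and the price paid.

Willow pays €57

Bids ranked: 126 (Willow) > 57 (Zephyr) > 51 (Dune) > 36 (Arden) > 28 (Onyx)
Willow is highest; pays the second-highest bid, €57.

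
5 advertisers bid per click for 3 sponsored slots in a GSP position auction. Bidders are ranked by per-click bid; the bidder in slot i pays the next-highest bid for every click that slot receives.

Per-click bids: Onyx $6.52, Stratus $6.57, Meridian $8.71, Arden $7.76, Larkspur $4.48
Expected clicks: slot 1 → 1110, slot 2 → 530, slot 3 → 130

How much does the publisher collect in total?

Ranked by bid: $8.71 (Meridian) > $7.76 (Arden) > $6.57 (Stratus) > $6.52 (Onyx) > …
Slot 1: Meridian pays $7.76 × 1110 = $8613.60
Slot 2: Arden pays $6.57 × 530 = $3482.10
Slot 3: Stratus pays $6.52 × 130 = $847.60
Total = $12943.30

Total revenue: $12943.30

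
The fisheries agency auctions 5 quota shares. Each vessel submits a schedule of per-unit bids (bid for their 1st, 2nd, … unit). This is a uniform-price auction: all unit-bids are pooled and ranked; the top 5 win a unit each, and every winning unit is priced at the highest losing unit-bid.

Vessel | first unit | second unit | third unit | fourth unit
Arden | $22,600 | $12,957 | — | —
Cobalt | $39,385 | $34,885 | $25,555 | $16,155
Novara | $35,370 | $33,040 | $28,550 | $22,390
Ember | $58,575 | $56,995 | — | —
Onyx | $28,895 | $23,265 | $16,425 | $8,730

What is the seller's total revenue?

Pooled unit-bids ranked (top 5): 58,575 (Ember-1), 56,995 (Ember-2), 39,385 (Cobalt-1), 35,370 (Novara-1), 34,885 (Cobalt-2)
The (k+1)-th unit-bid is $33,040.
Allocation: Cobalt 2, Ember 2, Novara 1. Every unit priced at $33,040.
Revenue = 5 × 33,040 = $165,200.

Total revenue: $165,200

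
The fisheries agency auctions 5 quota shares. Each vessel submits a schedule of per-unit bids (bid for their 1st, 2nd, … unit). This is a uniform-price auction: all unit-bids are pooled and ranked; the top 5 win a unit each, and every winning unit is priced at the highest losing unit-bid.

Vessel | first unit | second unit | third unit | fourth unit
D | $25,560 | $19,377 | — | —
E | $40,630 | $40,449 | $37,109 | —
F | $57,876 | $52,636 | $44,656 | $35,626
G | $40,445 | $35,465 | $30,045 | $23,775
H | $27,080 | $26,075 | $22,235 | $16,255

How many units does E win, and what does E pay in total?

All unit-bids, highest first — top 5: 57,876 (F-1), 52,636 (F-2), 44,656 (F-3), 40,630 (E-1), 40,449 (E-2)
Highest rejected unit-bid = $40,445.
E wins 2 unit(s) at $40,445 each.

E: 2 units, pays $80,890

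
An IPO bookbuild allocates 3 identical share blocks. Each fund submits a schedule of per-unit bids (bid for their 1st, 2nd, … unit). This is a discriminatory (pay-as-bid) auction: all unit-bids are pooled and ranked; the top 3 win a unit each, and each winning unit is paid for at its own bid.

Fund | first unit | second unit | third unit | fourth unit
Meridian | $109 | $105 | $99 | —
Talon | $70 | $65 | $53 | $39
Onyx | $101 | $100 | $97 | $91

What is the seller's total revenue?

Total revenue: $315

Merging the schedules and taking the best 3: 109 (Meridian-1), 105 (Meridian-2), 101 (Onyx-1)
Next rejected bid: $100 (not a price — pay-as-bid).
Each winning unit pays its own bid.
Revenue = 109 + 105 + 101 = $315.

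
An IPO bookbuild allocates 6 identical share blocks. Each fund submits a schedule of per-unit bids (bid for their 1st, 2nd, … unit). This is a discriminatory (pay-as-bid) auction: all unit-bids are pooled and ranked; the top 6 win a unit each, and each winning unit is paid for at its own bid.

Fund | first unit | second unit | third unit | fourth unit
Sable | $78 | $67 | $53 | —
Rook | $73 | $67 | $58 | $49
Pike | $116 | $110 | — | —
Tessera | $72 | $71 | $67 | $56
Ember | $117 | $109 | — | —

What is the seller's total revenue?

Merging the schedules and taking the best 6: 117 (Ember-1), 116 (Pike-1), 110 (Pike-2), 109 (Ember-2), 78 (Sable-1), 73 (Rook-1)
Next rejected bid: $72 (not a price — pay-as-bid).
Each winning unit pays its own bid.
Revenue = 117 + 116 + 110 + 109 + 78 + 73 = $603.

Total revenue: $603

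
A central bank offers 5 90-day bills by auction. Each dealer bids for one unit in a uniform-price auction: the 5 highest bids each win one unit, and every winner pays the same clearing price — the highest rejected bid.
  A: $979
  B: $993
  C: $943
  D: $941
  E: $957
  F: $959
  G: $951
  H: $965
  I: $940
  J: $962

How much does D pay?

Ordering the bids: 993 (B), 979 (A), 965 (H), 962 (J), 959 (F), 957 (E), 951 (G), …
The 5 highest are B, A, H, J, F.
Clearing price = highest rejected bid = $957.
D does not win → pays $0.

D pays $0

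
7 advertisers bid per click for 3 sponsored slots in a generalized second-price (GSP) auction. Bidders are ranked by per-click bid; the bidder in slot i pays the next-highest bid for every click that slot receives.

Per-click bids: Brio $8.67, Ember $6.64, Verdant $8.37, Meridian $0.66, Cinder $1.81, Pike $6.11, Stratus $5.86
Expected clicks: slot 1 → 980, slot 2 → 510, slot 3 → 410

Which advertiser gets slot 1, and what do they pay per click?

Ranked by bid: $8.67 (Brio) > $8.37 (Verdant) > $6.64 (Ember) > $6.11 (Pike) > …
Slot 1 goes to the first-ranked bidder, Brio, who pays the next bid down: $8.37/click.

Brio; $8.37 per click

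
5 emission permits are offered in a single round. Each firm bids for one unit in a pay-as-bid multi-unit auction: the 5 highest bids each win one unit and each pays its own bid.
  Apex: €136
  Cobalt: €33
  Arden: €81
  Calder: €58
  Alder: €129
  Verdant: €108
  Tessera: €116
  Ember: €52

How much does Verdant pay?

Verdant pays €108

Sorting: 136 (Apex), 129 (Alder), 116 (Tessera), 108 (Verdant), 81 (Arden), 58 (Calder), 52 (Ember), …
Winners (5 units): Apex, Alder, Tessera, Verdant, Arden.
Verdant wins → own bid €108.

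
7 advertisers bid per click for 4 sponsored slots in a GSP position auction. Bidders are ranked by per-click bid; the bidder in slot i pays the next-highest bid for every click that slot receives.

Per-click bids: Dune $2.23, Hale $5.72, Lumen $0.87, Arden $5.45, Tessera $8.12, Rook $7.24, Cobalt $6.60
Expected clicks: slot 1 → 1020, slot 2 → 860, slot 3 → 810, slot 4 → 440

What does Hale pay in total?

Per-click bids in order: $8.12 (Tessera) > $7.24 (Rook) > $6.60 (Cobalt) > $5.72 (Hale) > $5.45 (Arden) > …
Hale holds slot 4 → pays next bid $5.45 × 440 clicks = $2398.00.

Hale pays $2398.00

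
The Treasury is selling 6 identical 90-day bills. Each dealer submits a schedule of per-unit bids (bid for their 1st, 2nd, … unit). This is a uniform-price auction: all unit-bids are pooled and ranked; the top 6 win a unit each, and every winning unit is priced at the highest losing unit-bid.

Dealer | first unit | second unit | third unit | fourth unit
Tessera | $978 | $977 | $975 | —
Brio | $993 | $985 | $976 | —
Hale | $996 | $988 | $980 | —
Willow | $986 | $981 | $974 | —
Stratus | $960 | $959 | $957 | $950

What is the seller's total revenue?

Total revenue: $5,880

Pooled unit-bids ranked (top 6): 996 (Hale-1), 993 (Brio-1), 988 (Hale-2), 986 (Willow-1), 985 (Brio-2), 981 (Willow-2)
Highest rejected unit-bid = $980.
Allocation: Brio 2, Hale 2, Willow 2. Every unit priced at $980.
Revenue = 6 × 980 = $5,880.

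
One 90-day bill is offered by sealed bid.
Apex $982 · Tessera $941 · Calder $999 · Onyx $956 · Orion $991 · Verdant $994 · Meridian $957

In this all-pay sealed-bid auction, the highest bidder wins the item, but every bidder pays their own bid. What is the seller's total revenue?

Bids in order: 999 (Calder) > 994 (Verdant) > 991 (Orion) > 982 (Apex) > 957 (Meridian) > 956 (Onyx) > …
Every bidder forfeits their bid regardless of winning.
Revenue = 982 + 941 + 999 + 956 + 991 + 994 + 957 = $6,820.

Total revenue: $6,820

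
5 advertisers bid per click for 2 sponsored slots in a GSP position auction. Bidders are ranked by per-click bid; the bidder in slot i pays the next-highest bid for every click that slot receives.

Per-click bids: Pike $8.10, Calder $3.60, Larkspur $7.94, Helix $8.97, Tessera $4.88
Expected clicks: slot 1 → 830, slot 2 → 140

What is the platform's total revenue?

Per-click bids in order: $8.97 (Helix) > $8.10 (Pike) > $7.94 (Larkspur) > …
Slot 1: Helix pays $8.10 × 830 = $6723.00
Slot 2: Pike pays $7.94 × 140 = $1111.60
Total = $7834.60

Total revenue: $7834.60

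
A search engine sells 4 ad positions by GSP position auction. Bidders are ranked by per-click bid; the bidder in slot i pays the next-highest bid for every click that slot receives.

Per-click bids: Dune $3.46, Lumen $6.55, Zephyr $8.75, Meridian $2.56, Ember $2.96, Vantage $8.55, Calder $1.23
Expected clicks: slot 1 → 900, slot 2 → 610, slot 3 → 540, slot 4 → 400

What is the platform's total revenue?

Sorting advertisers: $8.75 (Zephyr) > $8.55 (Vantage) > $6.55 (Lumen) > $3.46 (Dune) > $2.96 (Ember) > …
Slot 1: Zephyr pays $8.55 × 900 = $7695.00
Slot 2: Vantage pays $6.55 × 610 = $3995.50
Slot 3: Lumen pays $3.46 × 540 = $1868.40
Slot 4: Dune pays $2.96 × 400 = $1184.00
Total = $14742.90

Total revenue: $14742.90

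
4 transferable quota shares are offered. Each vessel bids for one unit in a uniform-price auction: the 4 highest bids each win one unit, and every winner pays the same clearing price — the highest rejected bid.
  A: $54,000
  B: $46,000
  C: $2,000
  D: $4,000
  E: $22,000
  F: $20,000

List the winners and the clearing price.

Sorting: 54,000 (A), 46,000 (B), 22,000 (E), 20,000 (F), 4,000 (D), 2,000 (C)
Winners (4 units): A, B, E, F.
Clearing price = highest rejected bid = $4,000.

A, B, E, F; each pays $4,000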